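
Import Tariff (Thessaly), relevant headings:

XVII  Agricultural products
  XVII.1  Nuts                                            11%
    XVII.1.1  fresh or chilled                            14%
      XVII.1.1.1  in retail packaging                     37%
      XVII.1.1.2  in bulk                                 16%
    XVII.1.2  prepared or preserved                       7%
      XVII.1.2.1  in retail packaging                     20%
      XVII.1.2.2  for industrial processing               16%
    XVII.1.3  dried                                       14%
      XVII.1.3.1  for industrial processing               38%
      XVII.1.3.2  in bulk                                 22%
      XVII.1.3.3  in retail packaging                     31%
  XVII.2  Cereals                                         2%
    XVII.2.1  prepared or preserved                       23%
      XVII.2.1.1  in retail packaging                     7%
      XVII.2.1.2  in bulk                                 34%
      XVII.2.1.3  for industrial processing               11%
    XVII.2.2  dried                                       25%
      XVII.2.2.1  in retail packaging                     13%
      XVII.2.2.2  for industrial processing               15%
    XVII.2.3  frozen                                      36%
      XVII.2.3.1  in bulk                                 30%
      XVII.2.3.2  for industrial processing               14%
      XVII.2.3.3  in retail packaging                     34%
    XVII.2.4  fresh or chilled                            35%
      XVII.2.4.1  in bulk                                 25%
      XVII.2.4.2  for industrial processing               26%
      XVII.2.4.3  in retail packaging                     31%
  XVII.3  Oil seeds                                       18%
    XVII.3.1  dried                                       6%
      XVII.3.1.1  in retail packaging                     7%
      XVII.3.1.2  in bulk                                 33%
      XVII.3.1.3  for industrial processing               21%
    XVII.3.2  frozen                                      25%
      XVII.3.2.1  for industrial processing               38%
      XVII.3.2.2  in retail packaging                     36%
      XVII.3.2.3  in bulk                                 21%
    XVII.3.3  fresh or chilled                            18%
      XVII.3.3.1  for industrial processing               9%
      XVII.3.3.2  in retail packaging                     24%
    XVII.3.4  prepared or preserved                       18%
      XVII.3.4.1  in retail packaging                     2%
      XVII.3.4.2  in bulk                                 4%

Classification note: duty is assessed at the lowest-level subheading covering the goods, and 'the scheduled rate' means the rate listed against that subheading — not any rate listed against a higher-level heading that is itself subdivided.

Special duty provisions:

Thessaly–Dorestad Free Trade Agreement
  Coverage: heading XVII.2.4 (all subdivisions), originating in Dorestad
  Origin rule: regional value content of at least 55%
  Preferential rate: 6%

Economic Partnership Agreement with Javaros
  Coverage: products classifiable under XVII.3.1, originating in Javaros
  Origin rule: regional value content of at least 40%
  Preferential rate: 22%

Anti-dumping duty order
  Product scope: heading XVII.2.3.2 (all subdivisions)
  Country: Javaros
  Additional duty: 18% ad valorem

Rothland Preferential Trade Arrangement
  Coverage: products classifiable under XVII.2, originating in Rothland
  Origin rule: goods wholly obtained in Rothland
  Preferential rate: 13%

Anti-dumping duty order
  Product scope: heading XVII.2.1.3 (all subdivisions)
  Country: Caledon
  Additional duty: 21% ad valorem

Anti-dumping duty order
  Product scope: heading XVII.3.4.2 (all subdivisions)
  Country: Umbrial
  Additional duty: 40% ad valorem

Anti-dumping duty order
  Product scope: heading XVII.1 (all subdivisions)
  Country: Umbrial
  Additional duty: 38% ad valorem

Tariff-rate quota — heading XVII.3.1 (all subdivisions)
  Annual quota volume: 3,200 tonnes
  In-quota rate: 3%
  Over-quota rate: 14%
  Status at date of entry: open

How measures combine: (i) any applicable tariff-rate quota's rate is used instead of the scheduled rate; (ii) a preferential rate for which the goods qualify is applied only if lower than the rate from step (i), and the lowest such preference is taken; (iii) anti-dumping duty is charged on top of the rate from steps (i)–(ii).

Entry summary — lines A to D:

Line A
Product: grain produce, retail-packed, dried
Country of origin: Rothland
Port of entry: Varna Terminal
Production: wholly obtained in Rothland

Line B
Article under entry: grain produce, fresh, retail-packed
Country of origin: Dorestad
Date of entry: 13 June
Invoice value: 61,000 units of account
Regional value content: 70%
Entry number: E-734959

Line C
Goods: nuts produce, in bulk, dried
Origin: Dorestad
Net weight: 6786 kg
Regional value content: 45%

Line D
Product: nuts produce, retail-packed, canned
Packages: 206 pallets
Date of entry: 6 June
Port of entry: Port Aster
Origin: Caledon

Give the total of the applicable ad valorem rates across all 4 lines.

Line A: grain → XVII.2; dried → XVII.2.2; retail-packed → XVII.2.2.1. Scheduled 13%. Rothland agreement on XVII.2: wholly obtained → 13% available; preference 13% not lower than 13% → no reduction. → 13%.
Line B: grain → XVII.2; fresh → XVII.2.4; retail-packed → XVII.2.4.3. Scheduled 31%. Dorestad agreement on XVII.2.4: RVC ≥ 55% → 6% available; preferential 6%. → 6%.
Line C: nuts → XVII.1; dried → XVII.1.3; in bulk → XVII.1.3.2. Scheduled 22%. Dorestad agreement on XVII.2.4: XVII.1.3.2 not covered. → 22%.
Line D: nuts → XVII.1; canned → XVII.1.2; retail-packed → XVII.1.2.1. Scheduled 20%. No special measure applies. → 20%.
Sum: 13% + 6% + 22% + 20% = 61%.

61%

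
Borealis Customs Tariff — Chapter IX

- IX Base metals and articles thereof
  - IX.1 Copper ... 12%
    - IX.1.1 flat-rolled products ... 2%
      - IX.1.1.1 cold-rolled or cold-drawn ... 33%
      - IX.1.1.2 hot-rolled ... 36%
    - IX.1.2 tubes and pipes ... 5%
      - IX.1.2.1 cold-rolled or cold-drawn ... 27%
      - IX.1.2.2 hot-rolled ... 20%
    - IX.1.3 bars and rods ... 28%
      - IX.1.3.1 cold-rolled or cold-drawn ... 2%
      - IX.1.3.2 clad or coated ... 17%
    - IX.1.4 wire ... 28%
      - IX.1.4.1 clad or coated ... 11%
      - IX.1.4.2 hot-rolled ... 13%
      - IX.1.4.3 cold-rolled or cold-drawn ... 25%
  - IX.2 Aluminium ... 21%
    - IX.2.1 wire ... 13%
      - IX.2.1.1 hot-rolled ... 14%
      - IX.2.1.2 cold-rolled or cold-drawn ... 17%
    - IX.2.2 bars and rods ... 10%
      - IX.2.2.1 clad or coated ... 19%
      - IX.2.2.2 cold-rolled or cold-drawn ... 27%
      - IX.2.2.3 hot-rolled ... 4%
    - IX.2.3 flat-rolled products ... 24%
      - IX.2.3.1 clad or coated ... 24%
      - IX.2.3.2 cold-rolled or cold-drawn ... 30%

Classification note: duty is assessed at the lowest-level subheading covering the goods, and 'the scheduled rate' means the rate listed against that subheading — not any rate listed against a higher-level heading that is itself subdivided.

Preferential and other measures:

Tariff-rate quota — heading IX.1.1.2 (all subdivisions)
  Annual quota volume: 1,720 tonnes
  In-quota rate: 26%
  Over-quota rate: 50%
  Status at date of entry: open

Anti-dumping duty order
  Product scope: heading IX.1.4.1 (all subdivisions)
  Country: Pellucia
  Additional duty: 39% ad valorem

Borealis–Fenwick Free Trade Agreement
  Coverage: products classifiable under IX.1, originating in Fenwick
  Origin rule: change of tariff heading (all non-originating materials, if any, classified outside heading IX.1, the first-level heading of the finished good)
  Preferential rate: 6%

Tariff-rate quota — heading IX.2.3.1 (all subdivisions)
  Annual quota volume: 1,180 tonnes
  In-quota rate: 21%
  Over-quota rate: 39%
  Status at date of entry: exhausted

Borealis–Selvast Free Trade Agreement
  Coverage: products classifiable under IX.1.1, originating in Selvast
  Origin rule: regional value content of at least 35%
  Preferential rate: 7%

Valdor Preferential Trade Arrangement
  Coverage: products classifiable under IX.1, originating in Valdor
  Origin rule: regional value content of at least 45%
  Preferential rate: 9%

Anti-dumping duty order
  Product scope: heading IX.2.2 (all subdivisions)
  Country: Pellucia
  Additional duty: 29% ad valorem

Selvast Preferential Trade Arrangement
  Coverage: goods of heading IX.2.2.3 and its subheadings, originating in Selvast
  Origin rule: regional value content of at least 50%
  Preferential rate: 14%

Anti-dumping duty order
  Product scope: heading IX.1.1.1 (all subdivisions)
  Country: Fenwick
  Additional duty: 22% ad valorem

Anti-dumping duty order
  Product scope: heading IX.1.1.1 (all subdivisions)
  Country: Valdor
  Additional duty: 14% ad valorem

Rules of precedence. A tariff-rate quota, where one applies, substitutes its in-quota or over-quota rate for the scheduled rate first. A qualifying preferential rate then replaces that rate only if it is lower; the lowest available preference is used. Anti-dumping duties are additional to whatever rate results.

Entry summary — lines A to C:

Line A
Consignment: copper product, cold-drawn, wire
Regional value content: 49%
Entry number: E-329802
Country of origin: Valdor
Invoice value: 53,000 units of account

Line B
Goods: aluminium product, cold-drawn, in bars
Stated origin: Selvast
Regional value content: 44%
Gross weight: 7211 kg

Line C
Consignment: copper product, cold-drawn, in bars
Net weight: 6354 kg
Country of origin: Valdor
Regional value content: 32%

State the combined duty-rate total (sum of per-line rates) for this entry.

Line A: copper → IX.1; wire → IX.1.4; cold-drawn → IX.1.4.3. Scheduled 25%. Valdor agreement on IX.1: RVC ≥ 45% → 9% available; preferential 9%. → 9%.
Line B: aluminium → IX.2; in bars → IX.2.2; cold-drawn → IX.2.2.2. Scheduled 27%. Selvast agreement on IX.1.1: IX.2.2.2 not covered; Selvast agreement on IX.2.2.3: IX.2.2.2 not covered. → 27%.
Line C: copper → IX.1; in bars → IX.1.3; cold-drawn → IX.1.3.1. Scheduled 2%. Valdor agreement on IX.1: RVC < 45%. → 2%.
Sum: 9% + 27% + 2% = 38%.

38%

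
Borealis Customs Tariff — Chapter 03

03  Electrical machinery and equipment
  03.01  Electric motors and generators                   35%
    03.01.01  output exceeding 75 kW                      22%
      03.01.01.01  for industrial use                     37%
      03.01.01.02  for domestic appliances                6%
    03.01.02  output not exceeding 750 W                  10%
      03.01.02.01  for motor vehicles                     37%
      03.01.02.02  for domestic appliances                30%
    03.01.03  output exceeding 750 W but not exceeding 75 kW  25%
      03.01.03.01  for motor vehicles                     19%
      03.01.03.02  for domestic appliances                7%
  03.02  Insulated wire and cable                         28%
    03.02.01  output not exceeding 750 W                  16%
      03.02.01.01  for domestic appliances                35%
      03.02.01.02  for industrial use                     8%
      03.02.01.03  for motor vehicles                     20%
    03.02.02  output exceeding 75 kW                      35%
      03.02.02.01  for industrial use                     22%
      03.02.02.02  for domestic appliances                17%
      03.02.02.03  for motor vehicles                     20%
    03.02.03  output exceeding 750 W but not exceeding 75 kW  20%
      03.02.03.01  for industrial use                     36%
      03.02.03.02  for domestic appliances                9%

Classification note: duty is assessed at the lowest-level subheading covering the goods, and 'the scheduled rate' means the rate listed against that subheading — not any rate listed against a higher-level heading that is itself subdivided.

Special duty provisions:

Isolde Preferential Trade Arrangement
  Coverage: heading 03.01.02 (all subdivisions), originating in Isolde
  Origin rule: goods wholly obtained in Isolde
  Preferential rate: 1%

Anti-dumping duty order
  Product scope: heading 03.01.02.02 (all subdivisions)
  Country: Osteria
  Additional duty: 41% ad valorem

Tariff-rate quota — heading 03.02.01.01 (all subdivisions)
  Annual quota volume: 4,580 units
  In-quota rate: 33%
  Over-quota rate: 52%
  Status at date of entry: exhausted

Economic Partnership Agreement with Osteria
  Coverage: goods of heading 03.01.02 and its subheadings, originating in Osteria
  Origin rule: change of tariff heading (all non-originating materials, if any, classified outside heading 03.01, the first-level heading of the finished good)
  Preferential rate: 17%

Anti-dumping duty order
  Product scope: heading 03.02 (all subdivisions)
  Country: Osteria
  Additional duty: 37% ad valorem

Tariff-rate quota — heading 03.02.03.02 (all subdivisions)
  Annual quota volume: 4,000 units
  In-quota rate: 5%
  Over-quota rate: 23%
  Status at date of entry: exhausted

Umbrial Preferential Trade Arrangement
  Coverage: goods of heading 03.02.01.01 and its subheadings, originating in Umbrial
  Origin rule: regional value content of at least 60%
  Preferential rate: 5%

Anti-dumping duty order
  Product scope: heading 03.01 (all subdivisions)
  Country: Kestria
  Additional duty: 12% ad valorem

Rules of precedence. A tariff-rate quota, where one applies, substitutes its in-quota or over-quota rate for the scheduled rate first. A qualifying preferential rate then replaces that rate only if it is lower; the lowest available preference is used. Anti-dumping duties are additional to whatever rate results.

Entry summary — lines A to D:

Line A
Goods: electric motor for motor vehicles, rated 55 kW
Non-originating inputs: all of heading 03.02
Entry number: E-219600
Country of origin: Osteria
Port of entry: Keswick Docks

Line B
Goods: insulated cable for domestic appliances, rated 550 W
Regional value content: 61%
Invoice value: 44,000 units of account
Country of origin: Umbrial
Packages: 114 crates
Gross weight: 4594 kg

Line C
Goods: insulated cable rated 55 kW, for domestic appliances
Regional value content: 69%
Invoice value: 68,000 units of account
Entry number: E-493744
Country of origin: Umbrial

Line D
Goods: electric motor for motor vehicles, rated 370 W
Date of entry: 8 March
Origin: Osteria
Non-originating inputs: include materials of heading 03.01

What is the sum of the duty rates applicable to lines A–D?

Line A: electric motor → 03.01; rated 55 kW → 03.01.03; for motor vehicles → 03.01.03.01. Scheduled 19%. Osteria agreement on 03.01.02: 03.01.03.01 not covered. → 19%.
Line B: insulated cable → 03.02; rated 550 W → 03.02.01; for domestic appliances → 03.02.01.01. Scheduled 35%. quota on 03.02.01.01 exhausted → over-quota 52%; Umbrial agreement on 03.02.01.01: RVC ≥ 60% → 5% available; preferential 5%. → 5%.
Line C: insulated cable → 03.02; rated 55 kW → 03.02.03; for domestic appliances → 03.02.03.02. Scheduled 9%. quota on 03.02.03.02 exhausted → over-quota 23%; Umbrial agreement on 03.02.01.01: 03.02.03.02 not covered. → 23%.
Line D: electric motor → 03.01; rated 370 W → 03.01.02; for motor vehicles → 03.01.02.01. Scheduled 37%. Osteria agreement on 03.01.02: CTH not met. → 37%.
Sum: 19% + 5% + 23% + 37% = 84%.

84%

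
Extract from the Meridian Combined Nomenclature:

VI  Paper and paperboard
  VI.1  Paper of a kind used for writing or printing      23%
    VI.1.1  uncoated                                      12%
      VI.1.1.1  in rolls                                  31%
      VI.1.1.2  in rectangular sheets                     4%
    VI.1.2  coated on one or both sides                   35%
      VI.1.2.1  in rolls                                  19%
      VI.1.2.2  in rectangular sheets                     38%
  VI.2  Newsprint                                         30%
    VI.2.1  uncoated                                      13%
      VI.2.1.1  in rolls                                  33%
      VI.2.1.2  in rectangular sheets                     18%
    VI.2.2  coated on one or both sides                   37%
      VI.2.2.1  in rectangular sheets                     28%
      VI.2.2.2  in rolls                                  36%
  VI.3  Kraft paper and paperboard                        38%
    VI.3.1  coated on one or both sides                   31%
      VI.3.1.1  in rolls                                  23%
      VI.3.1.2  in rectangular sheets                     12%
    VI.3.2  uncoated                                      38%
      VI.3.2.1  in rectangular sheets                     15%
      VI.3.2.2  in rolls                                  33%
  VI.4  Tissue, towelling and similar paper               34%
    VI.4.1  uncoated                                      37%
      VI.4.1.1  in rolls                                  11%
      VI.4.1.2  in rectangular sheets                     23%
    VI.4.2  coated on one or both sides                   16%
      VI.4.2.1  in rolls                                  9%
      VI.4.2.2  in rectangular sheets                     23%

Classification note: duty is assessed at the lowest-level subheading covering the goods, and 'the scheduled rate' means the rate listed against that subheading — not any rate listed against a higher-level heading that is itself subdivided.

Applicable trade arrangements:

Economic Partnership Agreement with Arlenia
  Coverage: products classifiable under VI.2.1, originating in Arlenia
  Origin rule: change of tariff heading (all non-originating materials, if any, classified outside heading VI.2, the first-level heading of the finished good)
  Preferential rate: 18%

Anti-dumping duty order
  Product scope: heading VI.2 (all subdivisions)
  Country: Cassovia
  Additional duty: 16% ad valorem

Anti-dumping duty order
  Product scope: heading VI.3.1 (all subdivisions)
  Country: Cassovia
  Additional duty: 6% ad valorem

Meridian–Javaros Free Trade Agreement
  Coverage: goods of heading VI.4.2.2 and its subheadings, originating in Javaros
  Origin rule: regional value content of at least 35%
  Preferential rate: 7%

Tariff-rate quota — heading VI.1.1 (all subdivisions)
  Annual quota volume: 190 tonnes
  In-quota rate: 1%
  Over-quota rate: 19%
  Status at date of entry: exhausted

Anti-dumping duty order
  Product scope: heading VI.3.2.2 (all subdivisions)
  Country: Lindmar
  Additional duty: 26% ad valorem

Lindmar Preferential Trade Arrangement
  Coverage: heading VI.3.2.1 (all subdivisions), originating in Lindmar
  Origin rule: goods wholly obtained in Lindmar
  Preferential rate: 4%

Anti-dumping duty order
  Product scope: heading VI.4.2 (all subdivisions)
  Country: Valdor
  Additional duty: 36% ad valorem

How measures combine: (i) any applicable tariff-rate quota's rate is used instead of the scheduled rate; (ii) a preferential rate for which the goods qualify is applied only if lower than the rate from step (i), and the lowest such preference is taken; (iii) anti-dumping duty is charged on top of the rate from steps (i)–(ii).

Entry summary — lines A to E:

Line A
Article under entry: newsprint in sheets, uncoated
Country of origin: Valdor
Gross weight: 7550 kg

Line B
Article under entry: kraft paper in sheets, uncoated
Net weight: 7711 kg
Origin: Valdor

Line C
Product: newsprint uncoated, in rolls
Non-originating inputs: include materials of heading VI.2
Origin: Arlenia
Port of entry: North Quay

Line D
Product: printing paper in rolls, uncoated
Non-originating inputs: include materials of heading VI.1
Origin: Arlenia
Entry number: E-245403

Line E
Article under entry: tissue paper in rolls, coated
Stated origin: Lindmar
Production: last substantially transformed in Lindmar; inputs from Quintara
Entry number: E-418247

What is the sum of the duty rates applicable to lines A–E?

Line A: newsprint → VI.2; uncoated → VI.2.1; in sheets → VI.2.1.2. Scheduled 18%. No special measure applies. → 18%.
Line B: kraft paper → VI.3; uncoated → VI.3.2; in sheets → VI.3.2.1. Scheduled 15%. No special measure applies. → 15%.
Line C: newsprint → VI.2; uncoated → VI.2.1; in rolls → VI.2.1.1. Scheduled 33%. Arlenia agreement on VI.2.1: CTH not met. → 33%.
Line D: printing paper → VI.1; uncoated → VI.1.1; in rolls → VI.1.1.1. Scheduled 31%. quota on VI.1.1 exhausted → over-quota 19%; Arlenia agreement on VI.2.1: VI.1.1.1 not covered. → 19%.
Line E: tissue paper → VI.4; coated → VI.4.2; in rolls → VI.4.2.1. Scheduled 9%. Lindmar agreement on VI.3.2.1: VI.4.2.1 not covered. → 9%.
Sum: 18% + 15% + 33% + 19% + 9% = 94%.

94%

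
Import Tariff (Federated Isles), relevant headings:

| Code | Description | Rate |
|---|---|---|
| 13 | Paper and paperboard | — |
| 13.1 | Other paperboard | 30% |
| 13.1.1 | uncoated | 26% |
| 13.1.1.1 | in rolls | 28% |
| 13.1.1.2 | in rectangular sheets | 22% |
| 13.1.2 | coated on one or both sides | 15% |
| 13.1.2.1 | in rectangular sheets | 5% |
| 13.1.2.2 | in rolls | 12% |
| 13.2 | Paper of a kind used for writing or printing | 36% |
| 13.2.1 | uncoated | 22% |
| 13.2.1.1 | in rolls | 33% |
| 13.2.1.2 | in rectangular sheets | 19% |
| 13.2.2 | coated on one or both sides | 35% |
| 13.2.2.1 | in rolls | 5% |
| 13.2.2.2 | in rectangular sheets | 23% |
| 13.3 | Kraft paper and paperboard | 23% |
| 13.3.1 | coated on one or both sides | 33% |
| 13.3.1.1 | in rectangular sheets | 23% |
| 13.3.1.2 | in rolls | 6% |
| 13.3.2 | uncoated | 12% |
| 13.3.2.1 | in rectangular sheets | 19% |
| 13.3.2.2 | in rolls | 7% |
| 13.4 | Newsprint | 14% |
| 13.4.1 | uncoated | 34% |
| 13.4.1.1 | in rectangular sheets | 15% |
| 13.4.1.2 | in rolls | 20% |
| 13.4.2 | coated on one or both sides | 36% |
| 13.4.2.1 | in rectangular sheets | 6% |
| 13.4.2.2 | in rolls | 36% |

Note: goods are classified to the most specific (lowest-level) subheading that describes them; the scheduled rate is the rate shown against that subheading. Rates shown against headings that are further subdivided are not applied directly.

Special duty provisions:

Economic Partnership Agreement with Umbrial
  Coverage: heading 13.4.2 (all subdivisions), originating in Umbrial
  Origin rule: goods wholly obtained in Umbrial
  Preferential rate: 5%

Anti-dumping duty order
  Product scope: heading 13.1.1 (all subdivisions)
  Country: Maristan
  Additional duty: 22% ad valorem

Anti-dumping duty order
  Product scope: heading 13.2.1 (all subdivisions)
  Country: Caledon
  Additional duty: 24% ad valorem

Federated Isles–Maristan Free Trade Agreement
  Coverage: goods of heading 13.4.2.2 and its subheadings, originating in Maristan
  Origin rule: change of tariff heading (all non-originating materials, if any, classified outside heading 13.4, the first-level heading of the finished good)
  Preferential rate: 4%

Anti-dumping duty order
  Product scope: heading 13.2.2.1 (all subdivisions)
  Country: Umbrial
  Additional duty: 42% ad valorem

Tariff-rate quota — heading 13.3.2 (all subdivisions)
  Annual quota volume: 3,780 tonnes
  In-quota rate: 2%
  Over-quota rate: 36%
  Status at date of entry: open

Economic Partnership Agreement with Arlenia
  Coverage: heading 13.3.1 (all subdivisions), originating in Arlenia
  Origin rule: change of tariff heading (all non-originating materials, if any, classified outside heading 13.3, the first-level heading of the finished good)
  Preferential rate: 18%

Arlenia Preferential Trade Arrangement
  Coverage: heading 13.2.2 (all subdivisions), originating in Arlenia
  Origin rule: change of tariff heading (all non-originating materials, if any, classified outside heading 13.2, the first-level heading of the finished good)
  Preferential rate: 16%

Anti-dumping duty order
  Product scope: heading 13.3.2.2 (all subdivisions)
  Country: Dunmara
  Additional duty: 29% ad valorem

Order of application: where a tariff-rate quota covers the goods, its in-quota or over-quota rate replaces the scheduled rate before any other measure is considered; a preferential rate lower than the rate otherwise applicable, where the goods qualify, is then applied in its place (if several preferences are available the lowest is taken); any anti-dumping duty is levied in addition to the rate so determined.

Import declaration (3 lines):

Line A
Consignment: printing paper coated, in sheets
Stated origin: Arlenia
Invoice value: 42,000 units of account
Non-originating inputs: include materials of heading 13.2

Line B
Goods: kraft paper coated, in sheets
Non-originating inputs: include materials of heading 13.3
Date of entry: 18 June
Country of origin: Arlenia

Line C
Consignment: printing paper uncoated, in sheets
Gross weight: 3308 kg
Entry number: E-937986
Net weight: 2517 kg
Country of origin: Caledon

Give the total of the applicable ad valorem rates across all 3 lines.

Line A: printing paper → 13.2; coated → 13.2.2; in sheets → 13.2.2.2. Scheduled 23%. Arlenia agreement on 13.3.1: 13.2.2.2 not covered; Arlenia agreement on 13.2.2: CTH not met. → 23%.
Line B: kraft paper → 13.3; coated → 13.3.1; in sheets → 13.3.1.1. Scheduled 23%. Arlenia agreement on 13.3.1: CTH not met; Arlenia agreement on 13.2.2: 13.3.1.1 not covered. → 23%.
Line C: printing paper → 13.2; uncoated → 13.2.1; in sheets → 13.2.1.2. Scheduled 19%. anti-dumping (Caledon, 13.2.1): +24%; total 19% + 24% = 43%. → 43%.
Sum: 23% + 23% + 43% = 89%.

89%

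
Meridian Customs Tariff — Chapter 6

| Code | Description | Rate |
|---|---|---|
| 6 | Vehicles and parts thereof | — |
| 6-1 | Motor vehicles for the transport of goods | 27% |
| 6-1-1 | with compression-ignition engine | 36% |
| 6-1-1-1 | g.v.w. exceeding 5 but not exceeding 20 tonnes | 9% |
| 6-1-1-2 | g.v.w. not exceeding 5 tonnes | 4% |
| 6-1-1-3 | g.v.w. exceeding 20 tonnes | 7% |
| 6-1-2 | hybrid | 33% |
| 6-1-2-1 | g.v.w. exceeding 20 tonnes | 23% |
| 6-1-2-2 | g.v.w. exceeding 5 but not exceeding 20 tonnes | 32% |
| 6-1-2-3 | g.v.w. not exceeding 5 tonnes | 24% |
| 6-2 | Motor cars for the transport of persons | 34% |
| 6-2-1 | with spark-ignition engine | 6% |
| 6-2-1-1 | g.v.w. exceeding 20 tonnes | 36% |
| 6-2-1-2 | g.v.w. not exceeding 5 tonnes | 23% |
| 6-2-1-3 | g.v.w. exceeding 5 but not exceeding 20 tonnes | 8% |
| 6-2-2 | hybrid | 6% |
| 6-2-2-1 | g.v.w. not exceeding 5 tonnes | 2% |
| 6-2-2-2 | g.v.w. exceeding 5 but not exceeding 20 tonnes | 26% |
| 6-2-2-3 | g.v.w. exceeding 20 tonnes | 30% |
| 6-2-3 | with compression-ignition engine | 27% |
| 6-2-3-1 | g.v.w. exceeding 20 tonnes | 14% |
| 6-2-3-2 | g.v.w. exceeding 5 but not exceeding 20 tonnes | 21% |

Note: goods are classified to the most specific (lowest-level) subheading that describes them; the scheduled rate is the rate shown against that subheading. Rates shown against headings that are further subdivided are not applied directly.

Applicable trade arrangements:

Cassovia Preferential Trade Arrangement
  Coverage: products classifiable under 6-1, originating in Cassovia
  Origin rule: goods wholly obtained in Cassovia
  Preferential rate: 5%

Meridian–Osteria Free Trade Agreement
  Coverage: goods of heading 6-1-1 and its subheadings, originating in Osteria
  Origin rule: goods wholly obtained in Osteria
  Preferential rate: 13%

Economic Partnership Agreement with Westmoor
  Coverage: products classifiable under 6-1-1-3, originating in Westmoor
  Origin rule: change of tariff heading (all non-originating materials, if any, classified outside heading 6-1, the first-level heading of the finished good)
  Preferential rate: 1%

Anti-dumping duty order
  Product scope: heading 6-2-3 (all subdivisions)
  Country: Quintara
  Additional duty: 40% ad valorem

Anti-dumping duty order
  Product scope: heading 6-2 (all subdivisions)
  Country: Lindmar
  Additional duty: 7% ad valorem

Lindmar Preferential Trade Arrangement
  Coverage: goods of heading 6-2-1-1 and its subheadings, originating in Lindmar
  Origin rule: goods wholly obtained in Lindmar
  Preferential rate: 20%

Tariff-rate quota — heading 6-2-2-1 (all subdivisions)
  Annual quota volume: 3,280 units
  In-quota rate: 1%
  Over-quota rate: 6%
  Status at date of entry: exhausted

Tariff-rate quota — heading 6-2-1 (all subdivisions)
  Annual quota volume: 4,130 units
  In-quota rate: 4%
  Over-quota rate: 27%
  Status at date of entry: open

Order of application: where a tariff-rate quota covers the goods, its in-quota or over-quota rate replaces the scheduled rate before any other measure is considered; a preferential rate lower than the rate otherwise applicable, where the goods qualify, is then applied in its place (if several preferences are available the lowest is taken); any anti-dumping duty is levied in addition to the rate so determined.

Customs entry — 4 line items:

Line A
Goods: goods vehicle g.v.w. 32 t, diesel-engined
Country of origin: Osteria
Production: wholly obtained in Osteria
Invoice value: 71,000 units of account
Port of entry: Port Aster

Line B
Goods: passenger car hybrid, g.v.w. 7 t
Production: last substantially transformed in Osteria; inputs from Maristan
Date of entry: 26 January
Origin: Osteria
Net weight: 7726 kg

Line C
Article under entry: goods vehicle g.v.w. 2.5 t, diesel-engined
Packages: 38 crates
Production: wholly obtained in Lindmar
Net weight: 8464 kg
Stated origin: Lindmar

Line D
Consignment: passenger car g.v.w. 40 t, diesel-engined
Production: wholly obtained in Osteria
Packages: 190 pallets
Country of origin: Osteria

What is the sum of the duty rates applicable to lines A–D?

Line A: goods vehicle → 6-1; diesel-engined → 6-1-1; g.v.w. 32 t → 6-1-1-3. Scheduled 7%. Osteria agreement on 6-1-1: wholly obtained → 13% available; preference 13% not lower than 7% → no reduction. → 7%.
Line B: passenger car → 6-2; hybrid → 6-2-2; g.v.w. 7 t → 6-2-2-2. Scheduled 26%. Osteria agreement on 6-1-1: 6-2-2-2 not covered. → 26%.
Line C: goods vehicle → 6-1; diesel-engined → 6-1-1; g.v.w. 2.5 t → 6-1-1-2. Scheduled 4%. Lindmar agreement on 6-2-1-1: 6-1-1-2 not covered. → 4%.
Line D: passenger car → 6-2; diesel-engined → 6-2-3; g.v.w. 40 t → 6-2-3-1. Scheduled 14%. Osteria agreement on 6-1-1: 6-2-3-1 not covered. → 14%.
Sum: 7% + 26% + 4% + 14% = 51%.

51%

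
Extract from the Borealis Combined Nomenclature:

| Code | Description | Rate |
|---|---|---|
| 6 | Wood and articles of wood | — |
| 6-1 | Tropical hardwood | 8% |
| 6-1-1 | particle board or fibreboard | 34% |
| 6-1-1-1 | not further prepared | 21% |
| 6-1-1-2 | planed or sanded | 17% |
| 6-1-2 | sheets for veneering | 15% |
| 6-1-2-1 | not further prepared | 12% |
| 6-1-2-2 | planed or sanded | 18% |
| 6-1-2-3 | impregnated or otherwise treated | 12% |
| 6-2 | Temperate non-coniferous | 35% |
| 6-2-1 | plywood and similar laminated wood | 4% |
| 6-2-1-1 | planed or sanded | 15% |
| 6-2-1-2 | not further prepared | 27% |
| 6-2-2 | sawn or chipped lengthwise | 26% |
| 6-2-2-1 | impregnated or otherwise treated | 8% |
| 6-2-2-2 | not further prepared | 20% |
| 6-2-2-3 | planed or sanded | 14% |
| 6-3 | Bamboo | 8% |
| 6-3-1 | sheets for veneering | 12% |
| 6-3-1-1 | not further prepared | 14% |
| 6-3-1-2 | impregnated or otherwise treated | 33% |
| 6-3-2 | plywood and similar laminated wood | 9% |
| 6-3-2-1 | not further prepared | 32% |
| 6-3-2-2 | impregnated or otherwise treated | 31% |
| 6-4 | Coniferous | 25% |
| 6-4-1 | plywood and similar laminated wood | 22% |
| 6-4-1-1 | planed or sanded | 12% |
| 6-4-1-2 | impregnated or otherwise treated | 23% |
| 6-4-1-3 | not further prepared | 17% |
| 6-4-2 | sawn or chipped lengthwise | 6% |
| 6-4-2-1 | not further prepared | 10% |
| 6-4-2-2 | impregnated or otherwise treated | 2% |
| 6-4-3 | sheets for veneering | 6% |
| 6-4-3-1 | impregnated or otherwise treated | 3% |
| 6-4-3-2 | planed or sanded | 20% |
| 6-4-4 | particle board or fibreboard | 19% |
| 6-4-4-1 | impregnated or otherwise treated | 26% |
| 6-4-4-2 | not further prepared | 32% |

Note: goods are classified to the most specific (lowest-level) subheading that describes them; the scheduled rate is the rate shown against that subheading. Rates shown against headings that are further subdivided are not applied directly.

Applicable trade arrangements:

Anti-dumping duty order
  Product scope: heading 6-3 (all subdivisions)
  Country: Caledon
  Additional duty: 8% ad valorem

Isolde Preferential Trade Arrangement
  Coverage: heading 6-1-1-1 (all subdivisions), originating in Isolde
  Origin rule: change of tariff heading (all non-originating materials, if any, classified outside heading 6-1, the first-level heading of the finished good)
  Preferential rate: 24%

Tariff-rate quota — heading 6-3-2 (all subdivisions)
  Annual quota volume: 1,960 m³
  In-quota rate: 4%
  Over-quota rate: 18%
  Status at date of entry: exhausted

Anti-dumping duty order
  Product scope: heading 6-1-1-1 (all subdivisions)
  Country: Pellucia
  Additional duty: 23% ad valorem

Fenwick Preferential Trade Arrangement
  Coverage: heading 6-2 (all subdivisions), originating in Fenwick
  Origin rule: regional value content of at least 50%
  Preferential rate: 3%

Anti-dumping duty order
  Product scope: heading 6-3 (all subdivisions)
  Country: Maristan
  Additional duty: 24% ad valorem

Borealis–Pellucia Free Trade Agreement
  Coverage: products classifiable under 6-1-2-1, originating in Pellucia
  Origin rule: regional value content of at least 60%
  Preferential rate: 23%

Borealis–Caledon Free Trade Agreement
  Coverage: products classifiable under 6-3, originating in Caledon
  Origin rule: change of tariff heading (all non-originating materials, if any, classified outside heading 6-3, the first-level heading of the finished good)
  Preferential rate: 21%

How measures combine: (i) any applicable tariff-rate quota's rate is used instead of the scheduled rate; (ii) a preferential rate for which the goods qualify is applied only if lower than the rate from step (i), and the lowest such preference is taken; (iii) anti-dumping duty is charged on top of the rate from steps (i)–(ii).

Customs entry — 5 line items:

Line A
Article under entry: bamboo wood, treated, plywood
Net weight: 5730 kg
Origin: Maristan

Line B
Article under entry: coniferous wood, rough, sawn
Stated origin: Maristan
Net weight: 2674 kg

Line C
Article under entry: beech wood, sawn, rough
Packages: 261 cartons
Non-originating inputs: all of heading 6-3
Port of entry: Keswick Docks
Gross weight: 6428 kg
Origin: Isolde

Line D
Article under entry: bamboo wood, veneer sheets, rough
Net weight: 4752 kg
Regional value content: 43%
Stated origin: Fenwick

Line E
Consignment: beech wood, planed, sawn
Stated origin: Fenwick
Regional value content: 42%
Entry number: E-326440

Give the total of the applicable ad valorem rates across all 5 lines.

Line A: bamboo → 6-3; plywood → 6-3-2; treated → 6-3-2-2. Scheduled 31%. quota on 6-3-2 exhausted → over-quota 18%; anti-dumping (Maristan, 6-3): +24%; total 18% + 24% = 42%. → 42%.
Line B: coniferous → 6-4; sawn → 6-4-2; rough → 6-4-2-1. Scheduled 10%. No special measure applies. → 10%.
Line C: beech → 6-2; sawn → 6-2-2; rough → 6-2-2-2. Scheduled 20%. Isolde agreement on 6-1-1-1: 6-2-2-2 not covered. → 20%.
Line D: bamboo → 6-3; veneer sheets → 6-3-1; rough → 6-3-1-1. Scheduled 14%. Fenwick agreement on 6-2: 6-3-1-1 not covered. → 14%.
Line E: beech → 6-2; sawn → 6-2-2; planed → 6-2-2-3. Scheduled 14%. Fenwick agreement on 6-2: RVC < 50%. → 14%.
Sum: 42% + 10% + 20% + 14% + 14% = 100%.

100%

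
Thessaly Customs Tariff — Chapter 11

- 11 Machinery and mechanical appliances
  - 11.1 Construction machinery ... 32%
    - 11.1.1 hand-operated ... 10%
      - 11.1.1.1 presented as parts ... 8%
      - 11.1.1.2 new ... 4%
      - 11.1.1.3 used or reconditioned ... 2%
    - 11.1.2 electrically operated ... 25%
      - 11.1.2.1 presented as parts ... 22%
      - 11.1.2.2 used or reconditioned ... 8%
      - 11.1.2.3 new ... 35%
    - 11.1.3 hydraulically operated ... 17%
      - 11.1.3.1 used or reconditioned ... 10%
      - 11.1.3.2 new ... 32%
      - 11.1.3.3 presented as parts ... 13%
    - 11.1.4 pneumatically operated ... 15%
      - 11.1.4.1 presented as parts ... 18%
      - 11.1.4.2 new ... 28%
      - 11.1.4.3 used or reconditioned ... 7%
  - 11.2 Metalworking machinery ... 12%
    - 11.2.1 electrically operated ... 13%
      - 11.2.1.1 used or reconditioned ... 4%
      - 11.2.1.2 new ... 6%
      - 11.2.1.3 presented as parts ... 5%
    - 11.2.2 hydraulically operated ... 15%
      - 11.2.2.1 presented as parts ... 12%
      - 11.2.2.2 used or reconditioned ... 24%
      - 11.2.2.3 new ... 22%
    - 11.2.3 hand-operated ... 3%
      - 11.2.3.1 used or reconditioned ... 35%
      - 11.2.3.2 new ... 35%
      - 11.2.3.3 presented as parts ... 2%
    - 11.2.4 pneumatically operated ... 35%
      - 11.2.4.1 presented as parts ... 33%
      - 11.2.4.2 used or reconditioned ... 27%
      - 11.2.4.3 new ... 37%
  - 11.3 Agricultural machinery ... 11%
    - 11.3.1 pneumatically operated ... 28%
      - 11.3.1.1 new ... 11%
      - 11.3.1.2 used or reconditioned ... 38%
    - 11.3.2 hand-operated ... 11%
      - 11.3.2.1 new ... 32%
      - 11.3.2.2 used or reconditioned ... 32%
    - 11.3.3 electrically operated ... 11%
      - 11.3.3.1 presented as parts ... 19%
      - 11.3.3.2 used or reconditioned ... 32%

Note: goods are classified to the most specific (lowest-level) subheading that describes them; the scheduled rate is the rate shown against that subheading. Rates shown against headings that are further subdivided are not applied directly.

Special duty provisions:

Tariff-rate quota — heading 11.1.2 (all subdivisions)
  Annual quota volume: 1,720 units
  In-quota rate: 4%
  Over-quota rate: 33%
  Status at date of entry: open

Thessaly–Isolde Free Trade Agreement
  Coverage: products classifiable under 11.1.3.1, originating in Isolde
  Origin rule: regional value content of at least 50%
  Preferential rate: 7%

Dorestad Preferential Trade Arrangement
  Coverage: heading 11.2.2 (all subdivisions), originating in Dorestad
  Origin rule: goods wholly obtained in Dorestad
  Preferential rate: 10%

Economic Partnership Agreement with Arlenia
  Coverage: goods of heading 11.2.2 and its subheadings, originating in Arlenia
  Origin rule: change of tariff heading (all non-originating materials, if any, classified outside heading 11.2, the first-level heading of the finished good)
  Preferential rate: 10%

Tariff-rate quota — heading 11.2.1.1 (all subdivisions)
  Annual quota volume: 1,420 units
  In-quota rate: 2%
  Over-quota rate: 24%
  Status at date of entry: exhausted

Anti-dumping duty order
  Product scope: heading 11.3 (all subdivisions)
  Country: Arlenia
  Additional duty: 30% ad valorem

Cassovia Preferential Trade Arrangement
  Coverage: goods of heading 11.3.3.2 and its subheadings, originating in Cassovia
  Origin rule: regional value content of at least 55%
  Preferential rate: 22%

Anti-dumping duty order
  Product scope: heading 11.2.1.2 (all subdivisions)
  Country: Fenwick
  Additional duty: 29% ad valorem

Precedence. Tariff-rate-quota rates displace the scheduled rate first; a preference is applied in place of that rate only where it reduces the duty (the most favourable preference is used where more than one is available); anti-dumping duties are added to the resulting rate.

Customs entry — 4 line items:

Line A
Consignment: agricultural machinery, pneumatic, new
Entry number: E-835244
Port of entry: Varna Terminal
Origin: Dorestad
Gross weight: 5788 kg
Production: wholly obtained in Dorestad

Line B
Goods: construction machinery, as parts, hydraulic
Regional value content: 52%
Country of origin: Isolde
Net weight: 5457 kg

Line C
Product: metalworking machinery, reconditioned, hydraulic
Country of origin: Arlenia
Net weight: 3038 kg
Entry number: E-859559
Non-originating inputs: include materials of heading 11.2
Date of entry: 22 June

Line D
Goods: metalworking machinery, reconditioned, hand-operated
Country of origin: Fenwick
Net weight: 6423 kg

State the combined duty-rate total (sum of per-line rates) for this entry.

Line A: agricultural → 11.3; pneumatic → 11.3.1; new → 11.3.1.1. Scheduled 11%. Dorestad agreement on 11.2.2: 11.3.1.1 not covered. → 11%.
Line B: construction → 11.1; hydraulic → 11.1.3; as parts → 11.1.3.3. Scheduled 13%. Isolde agreement on 11.1.3.1: 11.1.3.3 not covered. → 13%.
Line C: metalworking → 11.2; hydraulic → 11.2.2; reconditioned → 11.2.2.2. Scheduled 24%. Arlenia agreement on 11.2.2: CTH not met. → 24%.
Line D: metalworking → 11.2; hand-operated → 11.2.3; reconditioned → 11.2.3.1. Scheduled 35%. No special measure applies. → 35%.
Sum: 11% + 13% + 24% + 35% = 83%.

83%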